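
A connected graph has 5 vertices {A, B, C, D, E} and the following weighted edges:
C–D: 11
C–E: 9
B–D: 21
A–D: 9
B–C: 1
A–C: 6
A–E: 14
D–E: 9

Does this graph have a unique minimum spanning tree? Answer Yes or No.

No

Sort edges by weight, then run Kruskal:
B–C (1): add. Components now {A} {B,C} {D} {E}
A–C (6): add. Components now {A,B,C} {D} {E}
A–D (9): add. Components now {A,B,C,D} {E}
C–E (9): add. Components now {A,B,C,D,E}
Non-tree edge D–E has weight 9, equal to the heaviest edge on its tree cycle — swapping gives another MST of the same weight. Not unique.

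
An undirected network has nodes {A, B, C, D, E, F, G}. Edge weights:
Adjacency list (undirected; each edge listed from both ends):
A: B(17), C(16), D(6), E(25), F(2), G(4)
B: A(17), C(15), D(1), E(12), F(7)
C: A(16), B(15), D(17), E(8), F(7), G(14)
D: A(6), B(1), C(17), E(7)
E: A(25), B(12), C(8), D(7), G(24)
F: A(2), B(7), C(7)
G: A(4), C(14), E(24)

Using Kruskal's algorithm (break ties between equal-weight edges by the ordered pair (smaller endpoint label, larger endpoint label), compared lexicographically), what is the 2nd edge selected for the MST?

A-F

Sort edges by weight, then run Kruskal:
B-D (1): add — endpoints in different components.
A-F (2): add — endpoints in different components.
A-G (4): add — endpoints in different components.
A-D (6): add — endpoints in different components.
B-F (7): skip — B and F already connected.
C-F (7): add — endpoints in different components.
D-E (7): add — endpoints in different components.
The 2nd edge added is A-F.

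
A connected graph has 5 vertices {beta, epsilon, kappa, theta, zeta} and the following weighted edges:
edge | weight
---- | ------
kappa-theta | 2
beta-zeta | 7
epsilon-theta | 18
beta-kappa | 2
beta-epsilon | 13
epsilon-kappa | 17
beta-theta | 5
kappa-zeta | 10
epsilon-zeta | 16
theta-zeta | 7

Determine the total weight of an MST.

24

Sort edges by weight, then run Kruskal:
beta-kappa (2): add — endpoints in different components.
kappa-theta (2): add — endpoints in different components.
beta-theta (5): skip — beta and theta already connected.
beta-zeta (7): add — endpoints in different components.
theta-zeta (7): skip — zeta and theta already connected.
kappa-zeta (10): skip — kappa and zeta already connected.
beta-epsilon (13): add — endpoints in different components.
MST edges: beta-kappa, kappa-theta, beta-zeta, beta-epsilon; total weight 2+2+7+13 = 24.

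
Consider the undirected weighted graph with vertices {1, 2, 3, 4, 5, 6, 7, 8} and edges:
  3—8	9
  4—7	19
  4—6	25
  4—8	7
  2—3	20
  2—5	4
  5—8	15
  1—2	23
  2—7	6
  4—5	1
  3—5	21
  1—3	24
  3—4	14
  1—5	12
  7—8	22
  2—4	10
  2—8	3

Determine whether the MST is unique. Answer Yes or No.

Kruskal: consider edges lightest-first.
4—5 (1): add — endpoints in different components.
2—8 (3): add — endpoints in different components.
2—5 (4): add — endpoints in different components.
2—7 (6): add — endpoints in different components.
4—8 (7): skip — 4 and 8 already connected.
3—8 (9): add — endpoints in different components.
2—4 (10): skip — 2 and 4 already connected.
1—5 (12): add — endpoints in different components.
3—4 (14): skip — 3 and 4 already connected.
5—8 (15): skip — 5 and 8 already connected.
4—7 (19): skip — 4 and 7 already connected.
2—3 (20): skip — 2 and 3 already connected.
3—5 (21): skip — 3 and 5 already connected.
7—8 (22): skip — 7 and 8 already connected.
1—2 (23): skip — 1 and 2 already connected.
1—3 (24): skip — 1 and 3 already connected.
4—6 (25): add — endpoints in different components.
Every non-tree edge has weight strictly greater than the heaviest edge on the tree path between its endpoints, so the MST is unique.

Yes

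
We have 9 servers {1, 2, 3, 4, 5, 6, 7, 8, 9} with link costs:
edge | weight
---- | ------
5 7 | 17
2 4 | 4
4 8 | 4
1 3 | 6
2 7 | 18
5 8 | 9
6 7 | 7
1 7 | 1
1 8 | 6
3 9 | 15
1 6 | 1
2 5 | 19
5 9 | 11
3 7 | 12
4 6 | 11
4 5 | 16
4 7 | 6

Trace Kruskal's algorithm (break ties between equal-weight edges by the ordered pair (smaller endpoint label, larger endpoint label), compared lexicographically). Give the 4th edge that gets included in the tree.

Kruskal: consider edges lightest-first.
1 6 (1): add — endpoints in different components.
1 7 (1): add — endpoints in different components.
2 4 (4): add — endpoints in different components.
4 8 (4): add — endpoints in different components.
1 3 (6): add — endpoints in different components.
1 8 (6): add — endpoints in different components.
4 7 (6): skip — 4 and 7 already connected.
6 7 (7): skip — 6 and 7 already connected.
5 8 (9): add — endpoints in different components.
4 6 (11): skip — 4 and 6 already connected.
5 9 (11): add — endpoints in different components.
The 4th edge added is 4 8.

4-8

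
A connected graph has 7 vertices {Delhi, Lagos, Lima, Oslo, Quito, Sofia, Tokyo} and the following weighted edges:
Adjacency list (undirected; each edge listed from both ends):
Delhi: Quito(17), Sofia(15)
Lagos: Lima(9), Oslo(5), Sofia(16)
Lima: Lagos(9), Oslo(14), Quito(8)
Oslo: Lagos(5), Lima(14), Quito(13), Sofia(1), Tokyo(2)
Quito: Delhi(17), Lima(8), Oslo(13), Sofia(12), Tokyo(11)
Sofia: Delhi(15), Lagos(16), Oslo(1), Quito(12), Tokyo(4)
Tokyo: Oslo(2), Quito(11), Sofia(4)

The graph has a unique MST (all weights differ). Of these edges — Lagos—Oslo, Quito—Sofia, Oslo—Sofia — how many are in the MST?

Sort edges by weight, then run Kruskal:
Oslo—Sofia (1): add. Components now {Oslo,Sofia} {Lagos} {Tokyo} {Quito} {Lima} {Delhi}
Oslo—Tokyo (2): add. Components now {Oslo,Sofia,Tokyo} {Lagos} {Quito} {Lima} {Delhi}
Sofia—Tokyo (4): skip — Tokyo and Sofia already connected.
Lagos—Oslo (5): add. Components now {Lagos,Oslo,Sofia,Tokyo} {Quito} {Lima} {Delhi}
Lima—Quito (8): add. Components now {Lagos,Oslo,Sofia,Tokyo} {Lima,Quito} {Delhi}
Lagos—Lima (9): add. Components now {Lagos,Lima,Oslo,Quito,Sofia,Tokyo} {Delhi}
Quito—Tokyo (11): skip — Tokyo and Quito already connected.
Quito—Sofia (12): skip — Sofia and Quito already connected.
Oslo—Quito (13): skip — Oslo and Quito already connected.
Lima—Oslo (14): skip — Oslo and Lima already connected.
Delhi—Sofia (15): add. Components now {Delhi,Lagos,Lima,Oslo,Quito,Sofia,Tokyo}
MST edge set: {Oslo—Sofia, Oslo—Tokyo, Lagos—Oslo, Lima—Quito, Lagos—Lima, Delhi—Sofia}.
Of the listed edges, {Lagos—Oslo, Oslo—Sofia} are in the MST → 2.

2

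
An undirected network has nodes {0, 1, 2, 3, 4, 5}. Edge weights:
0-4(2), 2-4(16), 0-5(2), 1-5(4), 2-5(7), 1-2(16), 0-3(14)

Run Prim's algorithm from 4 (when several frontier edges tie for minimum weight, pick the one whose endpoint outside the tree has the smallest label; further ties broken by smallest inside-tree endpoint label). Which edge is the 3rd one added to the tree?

Prim's algorithm from 4:
Step 1: frontier [0-4 2, 2-4 16] → take 0-4 (2); add 0.
Step 2: frontier [0-5 2, 0-3 14, 2-4 16] → take 0-5 (2); add 5.
Step 3: frontier [0-3 14, 2-4 16, 1-5 4, 2-5 7] → take 1-5 (4); add 1.
Step 4: frontier [0-3 14, 1-2 16, 2-4 16, 2-5 7] → take 2-5 (7); add 2.
Step 5: frontier [0-3 14] → take 0-3 (14); add 3.
The 3rd edge added is 1-5.

1-5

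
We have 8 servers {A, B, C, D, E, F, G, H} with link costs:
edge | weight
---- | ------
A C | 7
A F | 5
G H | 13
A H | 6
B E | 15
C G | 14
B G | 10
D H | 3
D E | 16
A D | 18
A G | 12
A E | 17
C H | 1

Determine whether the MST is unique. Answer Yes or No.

Kruskal: consider edges lightest-first.
C H (1): add — endpoints in different components.
D H (3): add — endpoints in different components.
A F (5): add — endpoints in different components.
A H (6): add — endpoints in different components.
A C (7): skip — A and C already connected.
B G (10): add — endpoints in different components.
A G (12): add — endpoints in different components.
G H (13): skip — G and H already connected.
C G (14): skip — C and G already connected.
B E (15): add — endpoints in different components.
Every non-tree edge has weight strictly greater than the heaviest edge on the tree path between its endpoints, so the MST is unique.

Yes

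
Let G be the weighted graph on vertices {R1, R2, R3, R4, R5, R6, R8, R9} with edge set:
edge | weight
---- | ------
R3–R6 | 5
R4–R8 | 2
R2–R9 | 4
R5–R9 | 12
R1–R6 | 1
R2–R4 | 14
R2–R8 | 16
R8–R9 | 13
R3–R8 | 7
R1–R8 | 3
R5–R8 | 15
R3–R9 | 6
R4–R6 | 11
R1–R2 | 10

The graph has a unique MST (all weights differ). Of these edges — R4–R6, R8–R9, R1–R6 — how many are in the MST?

Sort edges by weight, then run Kruskal:
R1–R6 (1): add — endpoints in different components.
R4–R8 (2): add — endpoints in different components.
R1–R8 (3): add — endpoints in different components.
R2–R9 (4): add — endpoints in different components.
R3–R6 (5): add — endpoints in different components.
R3–R9 (6): add — endpoints in different components.
R3–R8 (7): skip — R8 and R3 already connected.
R1–R2 (10): skip — R2 and R1 already connected.
R4–R6 (11): skip — R4 and R6 already connected.
R5–R9 (12): add — endpoints in different components.
MST edge set: {R1–R6, R4–R8, R1–R8, R2–R9, R3–R6, R3–R9, R5–R9}.
Of the listed edges, {R1–R6} are in the MST → 1.

1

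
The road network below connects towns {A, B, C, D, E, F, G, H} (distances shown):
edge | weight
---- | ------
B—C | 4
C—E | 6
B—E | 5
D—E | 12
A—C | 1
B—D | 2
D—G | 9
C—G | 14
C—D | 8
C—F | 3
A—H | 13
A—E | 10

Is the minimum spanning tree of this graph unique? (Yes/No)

Yes

Kruskal: consider edges lightest-first.
A—C (1): add — endpoints in different components.
B—D (2): add — endpoints in different components.
C—F (3): add — endpoints in different components.
B—C (4): add — endpoints in different components.
B—E (5): add — endpoints in different components.
C—E (6): skip — C and E already connected.
C—D (8): skip — C and D already connected.
D—G (9): add — endpoints in different components.
A—E (10): skip — A and E already connected.
D—E (12): skip — D and E already connected.
A—H (13): add — endpoints in different components.
Every non-tree edge has weight strictly greater than the heaviest edge on the tree path between its endpoints, so the MST is unique.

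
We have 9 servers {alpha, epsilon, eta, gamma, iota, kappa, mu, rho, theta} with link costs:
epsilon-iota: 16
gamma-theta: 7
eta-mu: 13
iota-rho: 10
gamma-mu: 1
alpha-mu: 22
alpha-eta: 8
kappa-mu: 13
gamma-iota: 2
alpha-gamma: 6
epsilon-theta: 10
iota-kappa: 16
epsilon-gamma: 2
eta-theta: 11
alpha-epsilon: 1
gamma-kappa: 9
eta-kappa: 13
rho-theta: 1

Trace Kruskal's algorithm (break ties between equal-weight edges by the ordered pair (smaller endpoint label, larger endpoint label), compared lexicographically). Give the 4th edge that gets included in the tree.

Sort edges by weight, then run Kruskal:
alpha-epsilon (1): add — endpoints in different components.
gamma-mu (1): add — endpoints in different components.
rho-theta (1): add — endpoints in different components.
epsilon-gamma (2): add — endpoints in different components.
gamma-iota (2): add — endpoints in different components.
alpha-gamma (6): skip — gamma and alpha already connected.
gamma-theta (7): add — endpoints in different components.
alpha-eta (8): add — endpoints in different components.
gamma-kappa (9): add — endpoints in different components.
The 4th edge added is epsilon-gamma.

epsilon-gamma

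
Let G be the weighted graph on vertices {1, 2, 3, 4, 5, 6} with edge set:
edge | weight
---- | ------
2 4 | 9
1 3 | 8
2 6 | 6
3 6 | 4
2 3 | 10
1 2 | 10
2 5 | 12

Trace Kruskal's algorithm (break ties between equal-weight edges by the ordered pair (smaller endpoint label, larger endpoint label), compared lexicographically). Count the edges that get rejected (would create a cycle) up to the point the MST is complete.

Sort edges by weight, then run Kruskal:
3 6 (4): add — endpoints in different components.
2 6 (6): add — endpoints in different components.
1 3 (8): add — endpoints in different components.
2 4 (9): add — endpoints in different components.
1 2 (10): skip — 1 and 2 already connected.
2 3 (10): skip — 2 and 3 already connected.
2 5 (12): add — endpoints in different components.
Edges rejected before the tree was complete: 2.

2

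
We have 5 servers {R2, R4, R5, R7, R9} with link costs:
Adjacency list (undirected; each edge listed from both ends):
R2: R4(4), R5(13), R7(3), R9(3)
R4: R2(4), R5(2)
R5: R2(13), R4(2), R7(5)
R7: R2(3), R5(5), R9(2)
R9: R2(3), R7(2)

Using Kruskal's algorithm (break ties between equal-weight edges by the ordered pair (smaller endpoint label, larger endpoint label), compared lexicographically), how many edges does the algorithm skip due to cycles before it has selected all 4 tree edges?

Kruskal's algorithm — process edges by increasing weight (ties by edge label):
R4–R5 (2): add. Components now {R2} {R7} {R4,R5} {R9}
R7–R9 (2): add. Components now {R2} {R7,R9} {R4,R5}
R2–R7 (3): add. Components now {R2,R7,R9} {R4,R5}
R2–R9 (3): skip — R2 and R9 already connected.
R2–R4 (4): add. Components now {R2,R4,R5,R7,R9}
Edges rejected before the tree was complete: 1.

1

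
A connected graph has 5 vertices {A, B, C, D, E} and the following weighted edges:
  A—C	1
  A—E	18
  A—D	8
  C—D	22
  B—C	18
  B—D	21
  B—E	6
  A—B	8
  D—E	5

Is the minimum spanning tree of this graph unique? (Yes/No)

No

Sort edges by weight, then run Kruskal:
A—C (1): add — endpoints in different components.
D—E (5): add — endpoints in different components.
B—E (6): add — endpoints in different components.
A—B (8): add — endpoints in different components.
Non-tree edge A—D has weight 8, equal to the heaviest edge on its tree cycle — swapping gives another MST of the same weight. Not unique.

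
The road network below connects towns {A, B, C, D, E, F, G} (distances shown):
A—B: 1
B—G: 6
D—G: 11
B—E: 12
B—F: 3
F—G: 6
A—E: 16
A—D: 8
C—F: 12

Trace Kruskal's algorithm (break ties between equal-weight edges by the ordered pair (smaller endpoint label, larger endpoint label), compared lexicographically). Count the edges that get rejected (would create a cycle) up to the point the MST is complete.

2

Sort edges by weight, then run Kruskal:
A—B (1): add. Components now {A,B} {C} {D} {E} {F} {G}
B—F (3): add. Components now {A,B,F} {C} {D} {E} {G}
B—G (6): add. Components now {A,B,F,G} {C} {D} {E}
F—G (6): skip — F and G already connected.
A—D (8): add. Components now {A,B,D,F,G} {C} {E}
D—G (11): skip — D and G already connected.
B—E (12): add. Components now {A,B,D,E,F,G} {C}
C—F (12): add. Components now {A,B,C,D,E,F,G}
Edges rejected before the tree was complete: 2.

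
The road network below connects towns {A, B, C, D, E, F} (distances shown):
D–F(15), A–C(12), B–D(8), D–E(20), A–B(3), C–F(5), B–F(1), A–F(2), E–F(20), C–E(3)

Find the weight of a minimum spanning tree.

19

Sort edges by weight, then run Kruskal:
B–F (1): add. Components now {A} {B,F} {C} {D} {E}
A–F (2): add. Components now {A,B,F} {C} {D} {E}
A–B (3): skip — A and B already connected.
C–E (3): add. Components now {A,B,F} {C,E} {D}
C–F (5): add. Components now {A,B,C,E,F} {D}
B–D (8): add. Components now {A,B,C,D,E,F}
MST edges: B–F, A–F, C–E, C–F, B–D; total weight 1+2+3+5+8 = 19.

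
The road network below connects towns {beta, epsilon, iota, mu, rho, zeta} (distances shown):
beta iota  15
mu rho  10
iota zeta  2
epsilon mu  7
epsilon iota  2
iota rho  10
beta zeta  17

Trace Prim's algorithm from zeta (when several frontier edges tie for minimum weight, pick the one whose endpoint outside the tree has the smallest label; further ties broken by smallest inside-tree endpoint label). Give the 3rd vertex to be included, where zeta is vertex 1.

Prim's algorithm from zeta:
Step 1: frontier [iota zeta 2, beta zeta 17] → take iota zeta (2); add iota.
Step 2: frontier [epsilon iota 2, iota rho 10, beta iota 15, beta zeta 17] → take epsilon iota (2); add epsilon.
Step 3: frontier [epsilon mu 7, iota rho 10, beta iota 15, beta zeta 17] → take epsilon mu (7); add mu.
Step 4: frontier [iota rho 10, beta iota 15, mu rho 10, beta zeta 17] → take iota rho (10); add rho.
Step 5: frontier [beta iota 15, beta zeta 17] → take beta iota (15); add beta.
Vertex order: zeta, iota, epsilon, mu, rho, beta. The 3rd vertex is epsilon.

epsilon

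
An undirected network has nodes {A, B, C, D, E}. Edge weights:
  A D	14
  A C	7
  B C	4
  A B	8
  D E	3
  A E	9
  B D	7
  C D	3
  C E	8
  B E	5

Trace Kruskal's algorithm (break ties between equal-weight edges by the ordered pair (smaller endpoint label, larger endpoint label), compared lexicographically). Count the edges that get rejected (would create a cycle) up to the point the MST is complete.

Kruskal: consider edges lightest-first.
C D (3): add — endpoints in different components.
D E (3): add — endpoints in different components.
B C (4): add — endpoints in different components.
B E (5): skip — B and E already connected.
A C (7): add — endpoints in different components.
Edges rejected before the tree was complete: 1.

1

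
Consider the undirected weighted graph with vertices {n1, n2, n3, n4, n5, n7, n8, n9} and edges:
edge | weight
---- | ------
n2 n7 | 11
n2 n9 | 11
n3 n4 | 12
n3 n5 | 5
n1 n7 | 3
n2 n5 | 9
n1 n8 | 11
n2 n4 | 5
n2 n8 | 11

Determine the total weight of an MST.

Prim, starting at n8.
Step 1: cheapest edge leaving the tree is n1 n8 (11); add n1.
Step 2: cheapest edge leaving the tree is n1 n7 (3); add n7.
Step 3: cheapest edge leaving the tree is n2 n7 (11); add n2.
Step 4: cheapest edge leaving the tree is n2 n4 (5); add n4.
Step 5: cheapest edge leaving the tree is n2 n5 (9); add n5.
Step 6: cheapest edge leaving the tree is n3 n5 (5); add n3.
Step 7: cheapest edge leaving the tree is n2 n9 (11); add n9.
MST edges: n1 n8, n1 n7, n2 n7, n2 n4, n2 n5, n3 n5, n2 n9; total weight 11+3+11+5+9+5+11 = 55.

55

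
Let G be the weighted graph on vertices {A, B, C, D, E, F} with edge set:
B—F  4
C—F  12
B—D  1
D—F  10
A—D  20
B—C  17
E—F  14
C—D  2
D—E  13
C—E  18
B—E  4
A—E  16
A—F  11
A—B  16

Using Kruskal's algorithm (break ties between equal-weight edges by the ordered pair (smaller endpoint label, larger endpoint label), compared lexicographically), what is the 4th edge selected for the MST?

B-F

Kruskal's algorithm — process edges by increasing weight (ties by edge label):
B—D (1): add — endpoints in different components.
C—D (2): add — endpoints in different components.
B—E (4): add — endpoints in different components.
B—F (4): add — endpoints in different components.
D—F (10): skip — D and F already connected.
A—F (11): add — endpoints in different components.
The 4th edge added is B—F.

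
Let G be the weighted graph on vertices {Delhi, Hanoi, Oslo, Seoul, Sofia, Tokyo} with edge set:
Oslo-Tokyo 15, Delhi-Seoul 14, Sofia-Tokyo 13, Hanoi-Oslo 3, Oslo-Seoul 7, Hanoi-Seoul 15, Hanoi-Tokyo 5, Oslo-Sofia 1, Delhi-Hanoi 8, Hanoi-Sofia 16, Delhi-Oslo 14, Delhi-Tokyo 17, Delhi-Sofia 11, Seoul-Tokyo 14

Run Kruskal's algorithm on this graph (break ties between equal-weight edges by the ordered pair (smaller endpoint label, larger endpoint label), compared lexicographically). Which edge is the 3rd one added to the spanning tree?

Hanoi-Tokyo

Kruskal's algorithm — process edges by increasing weight (ties by edge label):
Oslo-Sofia (1): add — endpoints in different components.
Hanoi-Oslo (3): add — endpoints in different components.
Hanoi-Tokyo (5): add — endpoints in different components.
Oslo-Seoul (7): add — endpoints in different components.
Delhi-Hanoi (8): add — endpoints in different components.
The 3rd edge added is Hanoi-Tokyo.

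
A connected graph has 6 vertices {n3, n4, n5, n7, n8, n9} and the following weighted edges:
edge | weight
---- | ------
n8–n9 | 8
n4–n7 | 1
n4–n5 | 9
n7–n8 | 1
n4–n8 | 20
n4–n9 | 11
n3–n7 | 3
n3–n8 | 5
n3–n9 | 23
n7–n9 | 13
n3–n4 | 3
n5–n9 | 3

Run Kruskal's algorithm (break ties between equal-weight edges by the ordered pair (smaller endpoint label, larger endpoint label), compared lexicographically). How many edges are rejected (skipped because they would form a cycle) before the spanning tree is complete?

Kruskal's algorithm — process edges by increasing weight (ties by edge label):
n4–n7 (1): add — endpoints in different components.
n7–n8 (1): add — endpoints in different components.
n3–n4 (3): add — endpoints in different components.
n3–n7 (3): skip — n7 and n3 already connected.
n5–n9 (3): add — endpoints in different components.
n3–n8 (5): skip — n8 and n3 already connected.
n8–n9 (8): add — endpoints in different components.
Edges rejected before the tree was complete: 2.

2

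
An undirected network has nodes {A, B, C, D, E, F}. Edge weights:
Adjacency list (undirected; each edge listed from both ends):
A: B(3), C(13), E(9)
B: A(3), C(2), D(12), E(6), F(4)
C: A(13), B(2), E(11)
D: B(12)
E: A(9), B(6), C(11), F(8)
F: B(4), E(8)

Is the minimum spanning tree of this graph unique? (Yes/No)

Yes

Kruskal: consider edges lightest-first.
B–C (2): add — endpoints in different components.
A–B (3): add — endpoints in different components.
B–F (4): add — endpoints in different components.
B–E (6): add — endpoints in different components.
E–F (8): skip — E and F already connected.
A–E (9): skip — A and E already connected.
C–E (11): skip — C and E already connected.
B–D (12): add — endpoints in different components.
Every non-tree edge has weight strictly greater than the heaviest edge on the tree path between its endpoints, so the MST is unique.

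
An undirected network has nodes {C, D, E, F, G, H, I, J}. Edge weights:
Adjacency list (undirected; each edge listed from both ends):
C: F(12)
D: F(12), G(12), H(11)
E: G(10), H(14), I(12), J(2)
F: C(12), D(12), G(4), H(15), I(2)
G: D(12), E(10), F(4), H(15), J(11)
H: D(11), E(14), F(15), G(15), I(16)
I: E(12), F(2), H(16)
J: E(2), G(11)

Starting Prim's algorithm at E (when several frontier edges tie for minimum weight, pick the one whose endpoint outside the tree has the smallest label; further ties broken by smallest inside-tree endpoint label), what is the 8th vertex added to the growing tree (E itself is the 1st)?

H

Prim's algorithm from E:
Step 1: frontier [E–J 2, E–G 10, E–I 12, E–H 14] → take E–J (2); add J.
Step 2: frontier [E–G 10, E–I 12, E–H 14, G–J 11] → take E–G (10); add G.
Step 3: frontier [E–I 12, E–H 14, F–G 4, D–G 12, G–H 15] → take F–G (4); add F.
Step 4: frontier [E–I 12, E–H 14, F–I 2, C–F 12, D–F 12, F–H 15, D–G 12, G–H 15] → take F–I (2); add I.
Step 5: frontier [E–H 14, C–F 12, D–F 12, F–H 15, D–G 12, G–H 15, H–I 16] → take C–F (12); add C.
Step 6: frontier [E–H 14, D–F 12, F–H 15, D–G 12, G–H 15, H–I 16] → take D–F (12); add D.
Step 7: frontier [D–H 11, E–H 14, F–H 15, G–H 15, H–I 16] → take D–H (11); add H.
Vertex order: E, J, G, F, I, C, D, H. The 8th vertex is H.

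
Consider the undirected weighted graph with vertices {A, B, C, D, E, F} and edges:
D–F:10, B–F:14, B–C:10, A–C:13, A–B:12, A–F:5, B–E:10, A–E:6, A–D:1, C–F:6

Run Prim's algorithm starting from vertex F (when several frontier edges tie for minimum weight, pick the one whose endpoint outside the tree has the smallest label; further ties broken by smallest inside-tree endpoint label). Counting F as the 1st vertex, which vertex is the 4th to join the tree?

Grow the tree from F using Prim:
Step 1: cheapest edge leaving the tree is A–F (5); add A.
Step 2: cheapest edge leaving the tree is A–D (1); add D.
Step 3: cheapest edge leaving the tree is C–F (6); add C.
Step 4: cheapest edge leaving the tree is A–E (6); add E.
Step 5: cheapest edge leaving the tree is B–C (10); add B.
Vertex order: F, A, D, C, E, B. The 4th vertex is C.

C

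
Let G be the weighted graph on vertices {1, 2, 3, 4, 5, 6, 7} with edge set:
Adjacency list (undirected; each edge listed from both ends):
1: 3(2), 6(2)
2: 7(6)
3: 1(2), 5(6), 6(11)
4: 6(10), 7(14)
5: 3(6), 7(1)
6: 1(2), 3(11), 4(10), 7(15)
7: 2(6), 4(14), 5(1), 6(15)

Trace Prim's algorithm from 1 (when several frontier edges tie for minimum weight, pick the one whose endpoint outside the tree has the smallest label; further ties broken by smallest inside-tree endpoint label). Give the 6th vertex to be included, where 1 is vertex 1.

Grow the tree from 1 using Prim:
Step 1: cheapest edge leaving the tree is 1 3 (2); add 3.
Step 2: cheapest edge leaving the tree is 1 6 (2); add 6.
Step 3: cheapest edge leaving the tree is 3 5 (6); add 5.
Step 4: cheapest edge leaving the tree is 5 7 (1); add 7.
Step 5: cheapest edge leaving the tree is 2 7 (6); add 2.
Step 6: cheapest edge leaving the tree is 4 6 (10); add 4.
Vertex order: 1, 3, 6, 5, 7, 2, 4. The 6th vertex is 2.

2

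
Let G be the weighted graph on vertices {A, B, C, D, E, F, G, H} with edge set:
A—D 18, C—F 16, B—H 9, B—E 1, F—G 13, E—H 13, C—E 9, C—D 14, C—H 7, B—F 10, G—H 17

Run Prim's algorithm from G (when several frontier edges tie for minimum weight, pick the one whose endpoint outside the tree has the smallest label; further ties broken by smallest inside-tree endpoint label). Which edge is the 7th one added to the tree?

Grow the tree from G using Prim:
Step 1: cheapest edge leaving the tree is F—G (13); add F.
Step 2: cheapest edge leaving the tree is B—F (10); add B.
Step 3: cheapest edge leaving the tree is B—E (1); add E.
Step 4: cheapest edge leaving the tree is C—E (9); add C.
Step 5: cheapest edge leaving the tree is C—H (7); add H.
Step 6: cheapest edge leaving the tree is C—D (14); add D.
Step 7: cheapest edge leaving the tree is A—D (18); add A.
The 7th edge added is A—D.

A-D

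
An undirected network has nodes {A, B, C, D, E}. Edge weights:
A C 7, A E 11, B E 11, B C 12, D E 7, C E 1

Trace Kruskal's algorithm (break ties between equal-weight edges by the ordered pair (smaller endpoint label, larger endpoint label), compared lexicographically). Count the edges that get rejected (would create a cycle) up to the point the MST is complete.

Sort edges by weight, then run Kruskal:
C E (1): add. Components now {A} {B} {C,E} {D}
A C (7): add. Components now {A,C,E} {B} {D}
D E (7): add. Components now {A,C,D,E} {B}
A E (11): skip — A and E already connected.
B E (11): add. Components now {A,B,C,D,E}
Edges rejected before the tree was complete: 1.

1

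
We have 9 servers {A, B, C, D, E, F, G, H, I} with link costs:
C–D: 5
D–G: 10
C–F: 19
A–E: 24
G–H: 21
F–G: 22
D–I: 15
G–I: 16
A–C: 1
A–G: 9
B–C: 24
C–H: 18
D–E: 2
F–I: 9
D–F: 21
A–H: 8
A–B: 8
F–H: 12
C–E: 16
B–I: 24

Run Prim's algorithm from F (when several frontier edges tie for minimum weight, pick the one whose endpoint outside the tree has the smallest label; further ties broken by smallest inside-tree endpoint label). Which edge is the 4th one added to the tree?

Prim, starting at F.
Step 1: cheapest edge leaving the tree is F–I (9); add I.
Step 2: cheapest edge leaving the tree is F–H (12); add H.
Step 3: cheapest edge leaving the tree is A–H (8); add A.
Step 4: cheapest edge leaving the tree is A–C (1); add C.
Step 5: cheapest edge leaving the tree is C–D (5); add D.
Step 6: cheapest edge leaving the tree is D–E (2); add E.
Step 7: cheapest edge leaving the tree is A–B (8); add B.
Step 8: cheapest edge leaving the tree is A–G (9); add G.
The 4th edge added is A–C.

A-C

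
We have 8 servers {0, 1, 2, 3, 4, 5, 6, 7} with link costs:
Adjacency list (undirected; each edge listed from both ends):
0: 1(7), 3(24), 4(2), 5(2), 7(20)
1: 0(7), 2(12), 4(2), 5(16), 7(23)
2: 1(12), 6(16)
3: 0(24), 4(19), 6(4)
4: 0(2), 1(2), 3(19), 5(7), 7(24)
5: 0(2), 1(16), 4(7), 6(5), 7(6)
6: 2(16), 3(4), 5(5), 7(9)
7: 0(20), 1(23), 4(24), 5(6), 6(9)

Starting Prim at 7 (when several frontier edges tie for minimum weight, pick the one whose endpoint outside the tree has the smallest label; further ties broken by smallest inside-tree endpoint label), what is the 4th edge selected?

1-4

Prim's algorithm from 7:
Step 1: cheapest edge leaving the tree is 5-7 (6); add 5.
Step 2: cheapest edge leaving the tree is 0-5 (2); add 0.
Step 3: cheapest edge leaving the tree is 0-4 (2); add 4.
Step 4: cheapest edge leaving the tree is 1-4 (2); add 1.
Step 5: cheapest edge leaving the tree is 5-6 (5); add 6.
Step 6: cheapest edge leaving the tree is 3-6 (4); add 3.
Step 7: cheapest edge leaving the tree is 1-2 (12); add 2.
The 4th edge added is 1-4.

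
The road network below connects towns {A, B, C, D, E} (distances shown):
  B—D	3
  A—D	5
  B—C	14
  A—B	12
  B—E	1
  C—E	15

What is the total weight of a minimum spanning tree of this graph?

Prim, starting at A.
Step 1: cheapest edge leaving the tree is A—D (5); add D.
Step 2: cheapest edge leaving the tree is B—D (3); add B.
Step 3: cheapest edge leaving the tree is B—E (1); add E.
Step 4: cheapest edge leaving the tree is B—C (14); add C.
MST edges: A—D, B—D, B—E, B—C; total weight 5+3+1+14 = 23.

23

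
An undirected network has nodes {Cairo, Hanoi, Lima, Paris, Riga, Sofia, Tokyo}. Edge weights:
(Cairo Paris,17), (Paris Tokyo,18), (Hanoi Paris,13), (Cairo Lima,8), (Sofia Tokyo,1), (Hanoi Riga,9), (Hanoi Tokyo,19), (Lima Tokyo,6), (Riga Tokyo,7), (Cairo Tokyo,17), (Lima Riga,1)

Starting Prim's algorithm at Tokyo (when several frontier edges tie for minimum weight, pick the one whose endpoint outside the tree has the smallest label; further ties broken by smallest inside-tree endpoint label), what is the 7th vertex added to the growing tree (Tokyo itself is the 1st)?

Grow the tree from Tokyo using Prim:
Step 1: cheapest edge leaving the tree is Sofia Tokyo (1); add Sofia.
Step 2: cheapest edge leaving the tree is Lima Tokyo (6); add Lima.
Step 3: cheapest edge leaving the tree is Lima Riga (1); add Riga.
Step 4: cheapest edge leaving the tree is Cairo Lima (8); add Cairo.
Step 5: cheapest edge leaving the tree is Hanoi Riga (9); add Hanoi.
Step 6: cheapest edge leaving the tree is Hanoi Paris (13); add Paris.
Vertex order: Tokyo, Sofia, Lima, Riga, Cairo, Hanoi, Paris. The 7th vertex is Paris.

Paris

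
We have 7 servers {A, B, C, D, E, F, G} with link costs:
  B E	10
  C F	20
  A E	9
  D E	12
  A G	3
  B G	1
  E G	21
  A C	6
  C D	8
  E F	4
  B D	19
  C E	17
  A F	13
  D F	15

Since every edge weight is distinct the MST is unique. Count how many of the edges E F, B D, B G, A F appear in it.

2

Kruskal's algorithm — process edges by increasing weight (ties by edge label):
B G (1): add — endpoints in different components.
A G (3): add — endpoints in different components.
E F (4): add — endpoints in different components.
A C (6): add — endpoints in different components.
C D (8): add — endpoints in different components.
A E (9): add — endpoints in different components.
MST edge set: {B G, A G, E F, A C, C D, A E}.
Of the listed edges, {E F, B G} are in the MST → 2.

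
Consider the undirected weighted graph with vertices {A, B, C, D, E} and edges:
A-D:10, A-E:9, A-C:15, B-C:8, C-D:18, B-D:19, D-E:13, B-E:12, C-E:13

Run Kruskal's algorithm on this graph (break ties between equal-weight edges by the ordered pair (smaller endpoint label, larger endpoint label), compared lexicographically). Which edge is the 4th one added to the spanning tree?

B-E

Kruskal's algorithm — process edges by increasing weight (ties by edge label):
B-C (8): add. Components now {A} {B,C} {D} {E}
A-E (9): add. Components now {A,E} {B,C} {D}
A-D (10): add. Components now {A,D,E} {B,C}
B-E (12): add. Components now {A,B,C,D,E}
The 4th edge added is B-E.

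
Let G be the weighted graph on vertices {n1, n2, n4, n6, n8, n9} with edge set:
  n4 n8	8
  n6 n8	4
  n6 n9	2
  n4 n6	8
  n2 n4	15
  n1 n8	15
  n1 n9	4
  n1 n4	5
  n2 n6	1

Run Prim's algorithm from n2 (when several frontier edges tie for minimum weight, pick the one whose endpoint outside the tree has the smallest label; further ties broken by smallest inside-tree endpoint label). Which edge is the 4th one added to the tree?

n6-n8

Prim's algorithm from n2:
Step 1: cheapest edge leaving the tree is n2 n6 (1); add n6.
Step 2: cheapest edge leaving the tree is n6 n9 (2); add n9.
Step 3: cheapest edge leaving the tree is n1 n9 (4); add n1.
Step 4: cheapest edge leaving the tree is n6 n8 (4); add n8.
Step 5: cheapest edge leaving the tree is n1 n4 (5); add n4.
The 4th edge added is n6 n8.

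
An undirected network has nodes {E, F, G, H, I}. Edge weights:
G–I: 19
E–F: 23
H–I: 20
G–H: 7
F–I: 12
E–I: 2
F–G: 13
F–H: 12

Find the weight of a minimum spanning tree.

33

Sort edges by weight, then run Kruskal:
E–I (2): add — endpoints in different components.
G–H (7): add — endpoints in different components.
F–H (12): add — endpoints in different components.
F–I (12): add — endpoints in different components.
MST edges: E–I, G–H, F–H, F–I; total weight 2+7+12+12 = 33.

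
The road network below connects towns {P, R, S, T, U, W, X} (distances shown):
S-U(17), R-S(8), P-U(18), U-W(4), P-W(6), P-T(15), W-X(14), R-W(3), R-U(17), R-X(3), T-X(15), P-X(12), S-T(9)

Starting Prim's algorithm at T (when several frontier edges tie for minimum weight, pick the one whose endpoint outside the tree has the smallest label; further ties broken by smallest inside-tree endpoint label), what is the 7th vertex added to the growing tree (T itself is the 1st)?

P

Prim, starting at T.
Step 1: cheapest edge leaving the tree is S-T (9); add S.
Step 2: cheapest edge leaving the tree is R-S (8); add R.
Step 3: cheapest edge leaving the tree is R-W (3); add W.
Step 4: cheapest edge leaving the tree is R-X (3); add X.
Step 5: cheapest edge leaving the tree is U-W (4); add U.
Step 6: cheapest edge leaving the tree is P-W (6); add P.
Vertex order: T, S, R, W, X, U, P. The 7th vertex is P.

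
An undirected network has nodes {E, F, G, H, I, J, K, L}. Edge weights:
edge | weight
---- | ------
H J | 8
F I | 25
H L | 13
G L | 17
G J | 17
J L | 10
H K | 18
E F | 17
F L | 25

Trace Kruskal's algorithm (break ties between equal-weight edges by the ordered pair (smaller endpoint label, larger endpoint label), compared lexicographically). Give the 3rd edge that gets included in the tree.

E-F

Sort edges by weight, then run Kruskal:
H J (8): add — endpoints in different components.
J L (10): add — endpoints in different components.
H L (13): skip — H and L already connected.
E F (17): add — endpoints in different components.
G J (17): add — endpoints in different components.
G L (17): skip — G and L already connected.
H K (18): add — endpoints in different components.
F I (25): add — endpoints in different components.
F L (25): add — endpoints in different components.
The 3rd edge added is E F.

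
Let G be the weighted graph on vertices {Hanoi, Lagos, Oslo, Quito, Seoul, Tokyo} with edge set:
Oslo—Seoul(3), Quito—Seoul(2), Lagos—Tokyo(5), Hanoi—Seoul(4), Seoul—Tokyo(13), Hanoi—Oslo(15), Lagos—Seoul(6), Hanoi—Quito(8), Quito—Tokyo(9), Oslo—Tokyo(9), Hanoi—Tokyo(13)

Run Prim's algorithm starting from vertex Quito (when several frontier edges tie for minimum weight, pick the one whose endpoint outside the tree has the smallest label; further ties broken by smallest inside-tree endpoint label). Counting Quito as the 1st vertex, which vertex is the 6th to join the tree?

Tokyo

Prim's algorithm from Quito:
Step 1: frontier [Quito—Seoul 2, Hanoi—Quito 8, Quito—Tokyo 9] → take Quito—Seoul (2); add Seoul.
Step 2: frontier [Hanoi—Quito 8, Quito—Tokyo 9, Oslo—Seoul 3, Hanoi—Seoul 4, Lagos—Seoul 6, Seoul—Tokyo 13] → take Oslo—Seoul (3); add Oslo.
Step 3: frontier [Oslo—Tokyo 9, Hanoi—Oslo 15, Hanoi—Quito 8, Quito—Tokyo 9, Hanoi—Seoul 4, Lagos—Seoul 6, Seoul—Tokyo 13] → take Hanoi—Seoul (4); add Hanoi.
Step 4: frontier [Hanoi—Tokyo 13, Oslo—Tokyo 9, Quito—Tokyo 9, Lagos—Seoul 6, Seoul—Tokyo 13] → take Lagos—Seoul (6); add Lagos.
Step 5: frontier [Hanoi—Tokyo 13, Lagos—Tokyo 5, Oslo—Tokyo 9, Quito—Tokyo 9, Seoul—Tokyo 13] → take Lagos—Tokyo (5); add Tokyo.
Vertex order: Quito, Seoul, Oslo, Hanoi, Lagos, Tokyo. The 6th vertex is Tokyo.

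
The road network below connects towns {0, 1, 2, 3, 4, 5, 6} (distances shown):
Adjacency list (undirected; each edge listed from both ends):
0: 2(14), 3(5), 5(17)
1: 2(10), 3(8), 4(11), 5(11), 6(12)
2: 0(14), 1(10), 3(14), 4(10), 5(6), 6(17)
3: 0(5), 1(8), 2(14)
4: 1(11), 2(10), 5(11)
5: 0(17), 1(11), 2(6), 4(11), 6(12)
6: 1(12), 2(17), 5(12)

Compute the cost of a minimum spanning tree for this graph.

51

Kruskal: consider edges lightest-first.
0–3 (5): add. Components now {0,3} {1} {2} {4} {5} {6}
2–5 (6): add. Components now {0,3} {1} {2,5} {4} {6}
1–3 (8): add. Components now {0,1,3} {2,5} {4} {6}
1–2 (10): add. Components now {0,1,2,3,5} {4} {6}
2–4 (10): add. Components now {0,1,2,3,4,5} {6}
1–4 (11): skip — 1 and 4 already connected.
1–5 (11): skip — 1 and 5 already connected.
4–5 (11): skip — 4 and 5 already connected.
1–6 (12): add. Components now {0,1,2,3,4,5,6}
MST edges: 0–3, 2–5, 1–3, 1–2, 2–4, 1–6; total weight 5+6+8+10+10+12 = 51.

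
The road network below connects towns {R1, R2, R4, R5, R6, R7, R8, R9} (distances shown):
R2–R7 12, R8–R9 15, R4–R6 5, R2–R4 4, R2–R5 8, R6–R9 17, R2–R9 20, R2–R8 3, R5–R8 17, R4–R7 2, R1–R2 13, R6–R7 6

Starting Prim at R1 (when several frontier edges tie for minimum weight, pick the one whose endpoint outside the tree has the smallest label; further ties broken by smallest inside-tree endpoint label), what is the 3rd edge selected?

R2-R4

Prim, starting at R1.
Step 1: cheapest edge leaving the tree is R1–R2 (13); add R2.
Step 2: cheapest edge leaving the tree is R2–R8 (3); add R8.
Step 3: cheapest edge leaving the tree is R2–R4 (4); add R4.
Step 4: cheapest edge leaving the tree is R4–R7 (2); add R7.
Step 5: cheapest edge leaving the tree is R4–R6 (5); add R6.
Step 6: cheapest edge leaving the tree is R2–R5 (8); add R5.
Step 7: cheapest edge leaving the tree is R8–R9 (15); add R9.
The 3rd edge added is R2–R4.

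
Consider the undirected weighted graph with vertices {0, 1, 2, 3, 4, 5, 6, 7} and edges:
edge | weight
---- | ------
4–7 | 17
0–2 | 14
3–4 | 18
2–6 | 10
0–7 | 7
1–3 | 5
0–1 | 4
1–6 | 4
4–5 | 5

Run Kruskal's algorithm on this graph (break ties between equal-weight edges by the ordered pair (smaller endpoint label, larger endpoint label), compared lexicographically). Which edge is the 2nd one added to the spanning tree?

Kruskal: consider edges lightest-first.
0–1 (4): add — endpoints in different components.
1–6 (4): add — endpoints in different components.
1–3 (5): add — endpoints in different components.
4–5 (5): add — endpoints in different components.
0–7 (7): add — endpoints in different components.
2–6 (10): add — endpoints in different components.
0–2 (14): skip — 0 and 2 already connected.
4–7 (17): add — endpoints in different components.
The 2nd edge added is 1–6.

1-6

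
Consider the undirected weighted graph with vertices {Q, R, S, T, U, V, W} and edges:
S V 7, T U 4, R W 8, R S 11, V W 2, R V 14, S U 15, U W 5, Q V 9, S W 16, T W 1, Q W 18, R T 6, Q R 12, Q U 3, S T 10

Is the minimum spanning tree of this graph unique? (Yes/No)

Yes

Kruskal's algorithm — process edges by increasing weight (ties by edge label):
T W (1): add. Components now {T,W} {S} {U} {R} {Q} {V}
V W (2): add. Components now {T,V,W} {S} {U} {R} {Q}
Q U (3): add. Components now {T,V,W} {S} {Q,U} {R}
T U (4): add. Components now {Q,T,U,V,W} {S} {R}
U W (5): skip — W and U already connected.
R T (6): add. Components now {Q,R,T,U,V,W} {S}
S V (7): add. Components now {Q,R,S,T,U,V,W}
Every non-tree edge has weight strictly greater than the heaviest edge on the tree path between its endpoints, so the MST is unique.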